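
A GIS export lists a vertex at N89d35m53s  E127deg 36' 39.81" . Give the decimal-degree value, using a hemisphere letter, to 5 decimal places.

89.59806° N, 127.61106° E

φ: 89 + 35/60 + 53/3600 = 89.598056
Lon: 36′ + 39.81″ = 36.66350′; 127 + 36.66350/60 = 127.611058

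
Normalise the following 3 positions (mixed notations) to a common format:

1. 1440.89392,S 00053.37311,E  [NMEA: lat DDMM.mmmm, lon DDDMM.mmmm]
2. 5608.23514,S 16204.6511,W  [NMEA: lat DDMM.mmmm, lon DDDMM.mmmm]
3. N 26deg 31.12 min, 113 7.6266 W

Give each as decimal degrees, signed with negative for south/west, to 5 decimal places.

Point 1:
  Latitude: split at 2 digits → 14° and 40.89392′; 14 + 40.89392/60 = 14.681565
  hemisphere S, so the sign is −
  Longitude: split at 3 digits → 000° and 53.37311′; 0 + 53.37311/60 = 0.889552
  E → positive
Point 2:
  φ: split at 2 digits → 56° and 8.23514′; 56 + 8.23514/60 = 56.137252
  hemisphere S, so the sign is −
  Lon: split at 3 digits → 162° and 4.6511′; 162 + 4.6511/60 = 162.077518
  W ⇒ negate
Point 3:
  Lat: 31.12′ = 0.518667°; total 26.518667
  N → positive
  Lon: 7.6266′ = 0.127110°; total 113.127110
  hemisphere W, so the sign is −

1. -14.68157, 0.88955
2. -56.13725, -162.07752
3. 26.51867, -113.12711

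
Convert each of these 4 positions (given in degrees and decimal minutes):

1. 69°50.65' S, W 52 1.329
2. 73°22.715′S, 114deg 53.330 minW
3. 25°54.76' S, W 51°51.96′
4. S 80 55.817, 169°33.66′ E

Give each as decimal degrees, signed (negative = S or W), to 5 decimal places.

Point 1:
  φ: 69 + 50.65/60 = 69.844167
  S → negative
  Longitude: 1.329′ = 0.022150°; total 52.022150
  W ⇒ negate
Point 2:
  φ: 73 + 22.715/60 = 73.378583
  hemisphere S, so the sign is −
  Longitude: 53.33′ = 0.888833°; total 114.888833
  hemisphere W, so the sign is −
Point 3:
  Latitude: 25 + 54.76/60 = 25.912667
  S → negative
  Lon: 51.96′ = 0.866000°; total 51.866000
  W ⇒ negate
Point 4:
  φ: 55.817′ = 0.930283°; total 80.930283
  S ⇒ negate
  Longitude: 33.66′ = 0.561000°; total 169.561000
  E ⇒ keep positive

1. -69.84417, -52.02215
2. -73.37858, -114.88883
3. -25.91267, -51.86600
4. -80.93028, 169.56100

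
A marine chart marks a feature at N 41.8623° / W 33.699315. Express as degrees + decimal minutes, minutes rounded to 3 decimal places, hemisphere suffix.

Lat: 41° + 0.862300 × 60 = 41° 51.73800′
Longitude: 33° + 0.699315 × 60 = 33° 41.95890′

41° 51.738′ N, 33° 41.959′ W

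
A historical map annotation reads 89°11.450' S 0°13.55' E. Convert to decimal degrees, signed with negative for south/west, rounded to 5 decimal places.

-89.19083, 0.22583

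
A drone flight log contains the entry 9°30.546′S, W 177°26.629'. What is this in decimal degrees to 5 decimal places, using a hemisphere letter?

9.50910° S, 177.44382° W

Lat: 9 + 30.546/60 = 9.509100
Longitude: 177 + 26.629/60 = 177.443817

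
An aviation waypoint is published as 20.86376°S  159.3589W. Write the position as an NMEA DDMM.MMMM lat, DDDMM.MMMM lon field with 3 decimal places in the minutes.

2051.826,S / 15921.534,W

Latitude: fractional part 0.863760 → 51.82560 minutes
λ: 159° + 0.358900 × 60 = 159° 21.53400′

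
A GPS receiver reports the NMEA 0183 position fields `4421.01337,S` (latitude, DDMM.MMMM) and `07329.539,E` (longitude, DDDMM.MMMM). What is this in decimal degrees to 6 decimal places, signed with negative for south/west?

-44.350223, 73.492317

Lat: degrees = first 2 digits = 44, minutes = 21.01337; 44 + 21.01337/60 = 44.3502228
S → negative
λ: split at 3 digits → 073° and 29.539′; 73 + 29.539/60 = 73.4923167
E → positive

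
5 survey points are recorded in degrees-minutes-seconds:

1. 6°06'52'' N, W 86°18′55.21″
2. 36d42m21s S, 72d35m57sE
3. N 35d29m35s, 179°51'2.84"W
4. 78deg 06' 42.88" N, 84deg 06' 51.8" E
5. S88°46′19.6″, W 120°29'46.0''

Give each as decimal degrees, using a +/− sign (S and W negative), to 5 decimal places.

Point 1:
  Lat: 6° + 6/60 + 52/3600 = 6 + 0.100000 + 0.014444 = 6.114444
  N ⇒ keep positive
  Lon: 86 + 18/60 + 55.21/3600 = 86.315336
  W → negative
Point 2:
  Lat: 36° + 42/60 + 21/3600 = 36 + 0.700000 + 0.005833 = 36.705833
  S ⇒ negate
  Lon: 72° + 35/60 + 57/3600 = 72 + 0.583333 + 0.015833 = 72.599167
  E ⇒ keep positive
Point 3:
  Lat: 35° + 29/60 + 35/3600 = 35 + 0.483333 + 0.009722 = 35.493056
  N ⇒ keep positive
  λ: 179° + 51/60 + 2.84/3600 = 179 + 0.850000 + 0.000789 = 179.850789
  hemisphere W, so the sign is −
Point 4:
  φ: 78 + 6/60 + 42.88/3600 = 78.111911
  N → positive
  Longitude: 84° + 6/60 + 51.8/3600 = 84 + 0.100000 + 0.014389 = 84.114389
  E ⇒ keep positive
Point 5:
  Lat: 88° + 46/60 + 19.6/3600 = 88 + 0.766667 + 0.005444 = 88.772111
  S → negative
  λ: 29′ + 46″ = 29.76667′; 120 + 29.76667/60 = 120.496111
  W → negative

1. 6.11444, -86.31534
2. -36.70583, 72.59917
3. 35.49306, -179.85079
4. 78.11191, 84.11439
5. -88.77211, -120.49611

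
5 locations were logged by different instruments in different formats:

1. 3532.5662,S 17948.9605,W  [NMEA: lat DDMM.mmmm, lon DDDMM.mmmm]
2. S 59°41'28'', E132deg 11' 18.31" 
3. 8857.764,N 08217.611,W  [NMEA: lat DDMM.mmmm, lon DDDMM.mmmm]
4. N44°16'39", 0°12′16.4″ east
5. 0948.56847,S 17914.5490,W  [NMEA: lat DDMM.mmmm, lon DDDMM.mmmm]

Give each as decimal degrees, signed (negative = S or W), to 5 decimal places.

1. -35.54277, -179.81601
2. -59.69111, 132.18842
3. 88.96273, -82.29352
4. 44.27750, 0.20456
5. -9.80947, -179.24248

Point 1:
  Latitude: split at 2 digits → 35° and 32.5662′; 35 + 32.5662/60 = 35.542770
  S → negative
  Longitude: split at 3 digits → 179° and 48.9605′; 179 + 48.9605/60 = 179.816008
  W → negative
Point 2:
  Latitude: 59° + 41/60 + 28/3600 = 59 + 0.683333 + 0.007778 = 59.691111
  S → negative
  λ: 132 + 11/60 + 18.31/3600 = 132.188419
  E → positive
Point 3:
  Latitude: split at 2 digits → 88° and 57.764′; 88 + 57.764/60 = 88.962733
  N ⇒ keep positive
  λ: degrees = first 3 digits = 82, minutes = 17.611; 82 + 17.611/60 = 82.293517
  hemisphere W, so the sign is −
Point 4:
  φ: 44° + 16/60 + 39/3600 = 44 + 0.266667 + 0.010833 = 44.277500
  N → positive
  Longitude: 0° + 12/60 + 16.4/3600 = 0 + 0.200000 + 0.004556 = 0.204556
  E → positive
Point 5:
  φ: degrees = first 2 digits = 9, minutes = 48.56847; 9 + 48.56847/60 = 9.809475
  hemisphere S, so the sign is −
  Lon: split at 3 digits → 179° and 14.549′; 179 + 14.549/60 = 179.242483
  W ⇒ negate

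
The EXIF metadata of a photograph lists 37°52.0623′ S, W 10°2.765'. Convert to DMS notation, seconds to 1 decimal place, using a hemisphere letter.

Lat: 52.06230′ → 52′ and 0.06230 × 60 = 3.738″
Lon: fractional minutes 0.76500 × 60 = 45.900″

37°52′3.7″ S, 10°02′45.9″ W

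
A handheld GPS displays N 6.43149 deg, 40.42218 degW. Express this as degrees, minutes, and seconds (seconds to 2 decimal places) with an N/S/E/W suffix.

φ: 0.431490° → 25.88940′; 0.88940 × 60 = 53.3640″
Lon: 0.422180° → 25.33080′; 0.33080 × 60 = 19.8480″

6°25′53.36″ N, 40°25′19.85″ W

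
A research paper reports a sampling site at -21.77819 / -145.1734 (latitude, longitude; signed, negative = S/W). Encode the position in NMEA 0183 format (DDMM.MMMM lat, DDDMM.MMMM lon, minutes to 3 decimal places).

2146.691,S / 14510.404,W

Latitude is negative → S; |value| = 21.778190
Lat: minutes = (21.778190 − 21) × 60 = 46.69140
Longitude is negative → W; |value| = 145.173400
Lon: fractional part 0.173400 → 10.40400 minutes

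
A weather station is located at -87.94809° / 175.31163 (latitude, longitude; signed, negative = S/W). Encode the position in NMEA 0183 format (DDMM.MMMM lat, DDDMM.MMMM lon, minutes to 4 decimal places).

8756.8854,S / 17518.6978,E

Latitude is negative → S; |value| = 87.948090
Latitude: 87° + 0.948090 × 60 = 87° 56.885400′
Longitude: 175° + 0.311630 × 60 = 175° 18.697800′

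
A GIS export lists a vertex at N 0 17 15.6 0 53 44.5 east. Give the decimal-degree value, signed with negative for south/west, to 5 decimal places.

0.28767, 0.89569

Lat: 17′ + 15.6″ = 17.26000′; 0 + 17.26000/60 = 0.287667
N ⇒ keep positive
Longitude: 53′ + 44.5″ = 53.74167′; 0 + 53.74167/60 = 0.895694
E ⇒ keep positive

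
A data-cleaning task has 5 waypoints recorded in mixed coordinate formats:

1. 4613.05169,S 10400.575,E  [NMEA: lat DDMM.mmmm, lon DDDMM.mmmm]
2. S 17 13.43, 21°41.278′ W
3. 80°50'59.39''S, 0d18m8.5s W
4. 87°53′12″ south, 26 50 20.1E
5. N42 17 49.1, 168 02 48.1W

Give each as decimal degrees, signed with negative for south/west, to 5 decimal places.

1. -46.21753, 104.00958
2. -17.22383, -21.68797
3. -80.84983, -0.30236
4. -87.88667, 26.83892
5. 42.29697, -168.04669

Point 1:
  φ: split at 2 digits → 46° and 13.05169′; 46 + 13.05169/60 = 46.217528
  S → negative
  Lon: split at 3 digits → 104° and 0.575′; 104 + 0.575/60 = 104.009583
  E ⇒ keep positive
Point 2:
  φ: 17 + 13.43/60 = 17.223833
  S → negative
  λ: 41.278′ = 0.687967°; total 21.687967
  hemisphere W, so the sign is −
Point 3:
  Lat: 80 + 50/60 + 59.39/3600 = 80.849831
  S → negative
  Lon: 0° + 18/60 + 8.5/3600 = 0 + 0.300000 + 0.002361 = 0.302361
  W → negative
Point 4:
  Lat: 87 + 53/60 + 12/3600 = 87.886667
  hemisphere S, so the sign is −
  Longitude: 26 + 50/60 + 20.1/3600 = 26.838917
  E ⇒ keep positive
Point 5:
  φ: 42 + 17/60 + 49.1/3600 = 42.296972
  N ⇒ keep positive
  λ: 168 + 2/60 + 48.1/3600 = 168.046694
  W → negative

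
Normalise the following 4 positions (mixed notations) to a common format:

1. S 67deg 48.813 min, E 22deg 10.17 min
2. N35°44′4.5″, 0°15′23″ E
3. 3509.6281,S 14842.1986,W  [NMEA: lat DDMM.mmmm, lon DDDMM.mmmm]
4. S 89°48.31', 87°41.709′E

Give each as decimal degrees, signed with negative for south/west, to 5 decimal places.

Point 1:
  Latitude: 67 + 48.813/60 = 67.813550
  hemisphere S, so the sign is −
  λ: 22 + 10.17/60 = 22.169500
  E → positive
Point 2:
  Latitude: 35 + 44/60 + 4.5/3600 = 35.734583
  N → positive
  λ: 15′ + 23″ = 15.38333′; 0 + 15.38333/60 = 0.256389
  E ⇒ keep positive
Point 3:
  Latitude: degrees = first 2 digits = 35, minutes = 9.6281; 35 + 9.6281/60 = 35.160468
  S ⇒ negate
  λ: split at 3 digits → 148° and 42.1986′; 148 + 42.1986/60 = 148.703310
  hemisphere W, so the sign is −
Point 4:
  Lat: 48.31′ = 0.805167°; total 89.805167
  S → negative
  Longitude: 87 + 41.709/60 = 87.695150
  E ⇒ keep positive

1. -67.81355, 22.16950
2. 35.73458, 0.25639
3. -35.16047, -148.70331
4. -89.80517, 87.69515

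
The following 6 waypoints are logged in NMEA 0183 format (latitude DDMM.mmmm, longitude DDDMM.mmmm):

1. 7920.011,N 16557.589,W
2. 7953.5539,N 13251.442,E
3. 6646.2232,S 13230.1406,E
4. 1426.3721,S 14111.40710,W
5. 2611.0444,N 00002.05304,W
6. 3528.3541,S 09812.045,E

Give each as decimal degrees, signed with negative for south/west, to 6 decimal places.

Point 1:
  Latitude: degrees = first 2 digits = 79, minutes = 20.011; 79 + 20.011/60 = 79.3335167
  N → positive
  λ: degrees = first 3 digits = 165, minutes = 57.589; 165 + 57.589/60 = 165.9598167
  W ⇒ negate
Point 2:
  Lat: degrees = first 2 digits = 79, minutes = 53.5539; 79 + 53.5539/60 = 79.8925650
  N → positive
  Lon: degrees = first 3 digits = 132, minutes = 51.442; 132 + 51.442/60 = 132.8573667
  E ⇒ keep positive
Point 3:
  φ: split at 2 digits → 66° and 46.2232′; 66 + 46.2232/60 = 66.7703867
  hemisphere S, so the sign is −
  λ: degrees = first 3 digits = 132, minutes = 30.1406; 132 + 30.1406/60 = 132.5023433
  E → positive
Point 4:
  Latitude: degrees = first 2 digits = 14, minutes = 26.3721; 14 + 26.3721/60 = 14.4395350
  S ⇒ negate
  Lon: split at 3 digits → 141° and 11.4071′; 141 + 11.4071/60 = 141.1901183
  hemisphere W, so the sign is −
Point 5:
  Latitude: degrees = first 2 digits = 26, minutes = 11.0444; 26 + 11.0444/60 = 26.1840733
  N ⇒ keep positive
  Lon: degrees = first 3 digits = 0, minutes = 2.05304; 0 + 2.05304/60 = 0.0342173
  hemisphere W, so the sign is −
Point 6:
  Latitude: degrees = first 2 digits = 35, minutes = 28.3541; 35 + 28.3541/60 = 35.4725683
  hemisphere S, so the sign is −
  Lon: degrees = first 3 digits = 98, minutes = 12.045; 98 + 12.045/60 = 98.2007500
  E ⇒ keep positive

1. 79.333517, -165.959817
2. 79.892565, 132.857367
3. -66.770387, 132.502343
4. -14.439535, -141.190118
5. 26.184073, -0.034217
6. -35.472568, 98.200750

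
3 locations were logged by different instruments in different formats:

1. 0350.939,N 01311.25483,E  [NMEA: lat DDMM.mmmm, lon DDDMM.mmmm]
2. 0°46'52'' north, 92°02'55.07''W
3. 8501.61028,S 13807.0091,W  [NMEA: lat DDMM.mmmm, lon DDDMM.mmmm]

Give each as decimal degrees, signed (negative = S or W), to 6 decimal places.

1. 3.848983, 13.187581
2. 0.781111, -92.048631
3. -85.026838, -138.116818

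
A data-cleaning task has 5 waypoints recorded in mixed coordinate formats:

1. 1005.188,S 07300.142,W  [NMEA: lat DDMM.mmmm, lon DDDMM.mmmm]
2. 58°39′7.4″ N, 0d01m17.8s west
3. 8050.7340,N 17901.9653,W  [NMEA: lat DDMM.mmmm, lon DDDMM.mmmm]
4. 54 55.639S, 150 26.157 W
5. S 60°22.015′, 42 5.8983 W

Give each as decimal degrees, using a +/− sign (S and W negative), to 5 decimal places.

1. -10.08647, -73.00237
2. 58.65206, -0.02161
3. 80.84557, -179.03276
4. -54.92732, -150.43595
5. -60.36692, -42.09831

Point 1:
  Latitude: degrees = first 2 digits = 10, minutes = 5.188; 10 + 5.188/60 = 10.086467
  S ⇒ negate
  Longitude: degrees = first 3 digits = 73, minutes = 0.142; 73 + 0.142/60 = 73.002367
  hemisphere W, so the sign is −
Point 2:
  φ: 39′ + 7.4″ = 39.12333′; 58 + 39.12333/60 = 58.652056
  N ⇒ keep positive
  Longitude: 0° + 1/60 + 17.8/3600 = 0 + 0.016667 + 0.004944 = 0.021611
  W ⇒ negate
Point 3:
  Latitude: degrees = first 2 digits = 80, minutes = 50.734; 80 + 50.734/60 = 80.845567
  N → positive
  Longitude: split at 3 digits → 179° and 1.9653′; 179 + 1.9653/60 = 179.032755
  W → negative
Point 4:
  Lat: 55.639′ = 0.927317°; total 54.927317
  hemisphere S, so the sign is −
  Lon: 26.157′ = 0.435950°; total 150.435950
  hemisphere W, so the sign is −
Point 5:
  Latitude: 60 + 22.015/60 = 60.366917
  hemisphere S, so the sign is −
  Lon: 5.8983′ = 0.098305°; total 42.098305
  W ⇒ negate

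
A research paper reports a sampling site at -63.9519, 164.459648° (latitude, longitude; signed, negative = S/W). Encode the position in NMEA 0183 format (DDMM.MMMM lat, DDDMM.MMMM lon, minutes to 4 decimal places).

Latitude is negative → S; |value| = 63.951900
Latitude: 63° + 0.951900 × 60 = 63° 57.114000′
Longitude: 164° + 0.459648 × 60 = 164° 27.578880′

6357.1140,S / 16427.5789,E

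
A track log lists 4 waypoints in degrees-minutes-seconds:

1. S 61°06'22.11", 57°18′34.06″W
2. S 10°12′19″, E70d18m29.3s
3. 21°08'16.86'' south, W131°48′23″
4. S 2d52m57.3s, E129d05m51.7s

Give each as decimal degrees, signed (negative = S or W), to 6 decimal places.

1. -61.106142, -57.309461
2. -10.205278, 70.308139
3. -21.138017, -131.806389
4. -2.882583, 129.097694

Point 1:
  φ: 61° + 6/60 + 22.11/3600 = 61 + 0.100000 + 0.006142 = 61.1061417
  S ⇒ negate
  Longitude: 18′ + 34.06″ = 18.56767′; 57 + 18.56767/60 = 57.3094611
  W ⇒ negate
Point 2:
  φ: 10° + 12/60 + 19/3600 = 10 + 0.200000 + 0.005278 = 10.2052778
  hemisphere S, so the sign is −
  λ: 70° + 18/60 + 29.3/3600 = 70 + 0.300000 + 0.008139 = 70.3081389
  E → positive
Point 3:
  Latitude: 21° + 8/60 + 16.86/3600 = 21 + 0.133333 + 0.004683 = 21.1380167
  S → negative
  λ: 48′ + 23″ = 48.38333′; 131 + 48.38333/60 = 131.8063889
  hemisphere W, so the sign is −
Point 4:
  φ: 52′ + 57.3″ = 52.95500′; 2 + 52.95500/60 = 2.8825833
  hemisphere S, so the sign is −
  λ: 129 + 5/60 + 51.7/3600 = 129.0976944
  E ⇒ keep positive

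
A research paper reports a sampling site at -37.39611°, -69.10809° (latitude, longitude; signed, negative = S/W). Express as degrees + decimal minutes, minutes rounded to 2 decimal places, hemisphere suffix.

37° 23.77′ S, 69° 6.49′ W

Latitude is negative → S; |value| = 37.396110
Lat: minutes = (37.396110 − 37) × 60 = 23.7666
Longitude is negative → W; |value| = 69.108090
Lon: minutes = (69.108090 − 69) × 60 = 6.4854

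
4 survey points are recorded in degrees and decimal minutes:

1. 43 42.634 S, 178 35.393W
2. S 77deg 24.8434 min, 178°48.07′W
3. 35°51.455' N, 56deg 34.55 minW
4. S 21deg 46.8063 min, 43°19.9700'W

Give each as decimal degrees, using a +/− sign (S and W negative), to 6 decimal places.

1. -43.710567, -178.589883
2. -77.414057, -178.801167
3. 35.857583, -56.575833
4. -21.780105, -43.332833

Point 1:
  φ: 43 + 42.634/60 = 43.7105667
  S → negative
  Lon: 178 + 35.393/60 = 178.5898833
  W → negative
Point 2:
  Latitude: 24.8434′ = 0.414057°; total 77.4140567
  hemisphere S, so the sign is −
  Lon: 48.07′ = 0.801167°; total 178.8011667
  hemisphere W, so the sign is −
Point 3:
  Latitude: 35 + 51.455/60 = 35.8575833
  N → positive
  Lon: 56 + 34.55/60 = 56.5758333
  hemisphere W, so the sign is −
Point 4:
  Lat: 21 + 46.8063/60 = 21.7801050
  S ⇒ negate
  Lon: 19.97′ = 0.332833°; total 43.3328333
  W ⇒ negate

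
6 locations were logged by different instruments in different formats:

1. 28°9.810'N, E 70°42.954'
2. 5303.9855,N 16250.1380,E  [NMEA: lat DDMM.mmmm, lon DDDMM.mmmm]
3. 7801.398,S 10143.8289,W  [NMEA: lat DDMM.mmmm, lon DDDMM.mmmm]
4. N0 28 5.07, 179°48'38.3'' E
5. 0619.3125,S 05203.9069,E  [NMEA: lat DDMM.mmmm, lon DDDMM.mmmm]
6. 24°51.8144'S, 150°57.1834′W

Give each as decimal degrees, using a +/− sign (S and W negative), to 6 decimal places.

Point 1:
  Latitude: 9.81′ = 0.163500°; total 28.1635000
  N ⇒ keep positive
  Lon: 70 + 42.954/60 = 70.7159000
  E → positive
Point 2:
  Latitude: degrees = first 2 digits = 53, minutes = 3.9855; 53 + 3.9855/60 = 53.0664250
  N ⇒ keep positive
  λ: split at 3 digits → 162° and 50.138′; 162 + 50.138/60 = 162.8356333
  E → positive
Point 3:
  φ: degrees = first 2 digits = 78, minutes = 1.398; 78 + 1.398/60 = 78.0233000
  S ⇒ negate
  Longitude: degrees = first 3 digits = 101, minutes = 43.8289; 101 + 43.8289/60 = 101.7304817
  W → negative
Point 4:
  φ: 28′ + 5.07″ = 28.08450′; 0 + 28.08450/60 = 0.4680750
  N → positive
  λ: 179 + 48/60 + 38.3/3600 = 179.8106389
  E → positive
Point 5:
  Lat: split at 2 digits → 06° and 19.3125′; 6 + 19.3125/60 = 6.3218750
  S → negative
  λ: degrees = first 3 digits = 52, minutes = 3.9069; 52 + 3.9069/60 = 52.0651150
  E ⇒ keep positive
Point 6:
  Latitude: 24 + 51.8144/60 = 24.8635733
  hemisphere S, so the sign is −
  Longitude: 150 + 57.1834/60 = 150.9530567
  hemisphere W, so the sign is −

1. 28.163500, 70.715900
2. 53.066425, 162.835633
3. -78.023300, -101.730482
4. 0.468075, 179.810639
5. -6.321875, 52.065115
6. -24.863573, -150.953057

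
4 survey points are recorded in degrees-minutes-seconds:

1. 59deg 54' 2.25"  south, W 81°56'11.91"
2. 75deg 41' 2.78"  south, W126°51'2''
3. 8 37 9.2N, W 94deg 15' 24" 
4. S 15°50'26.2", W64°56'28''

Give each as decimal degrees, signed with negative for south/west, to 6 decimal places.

1. -59.900625, -81.936642
2. -75.684106, -126.850556
3. 8.619222, -94.256667
4. -15.840611, -64.941111

Point 1:
  Latitude: 59 + 54/60 + 2.25/3600 = 59.9006250
  S ⇒ negate
  Lon: 81 + 56/60 + 11.91/3600 = 81.9366417
  hemisphere W, so the sign is −
Point 2:
  φ: 75 + 41/60 + 2.78/3600 = 75.6841056
  S ⇒ negate
  Longitude: 126 + 51/60 + 2/3600 = 126.8505556
  W ⇒ negate
Point 3:
  Lat: 8° + 37/60 + 9.2/3600 = 8 + 0.616667 + 0.002556 = 8.6192222
  N ⇒ keep positive
  Longitude: 94 + 15/60 + 24/3600 = 94.2566667
  hemisphere W, so the sign is −
Point 4:
  Lat: 15 + 50/60 + 26.2/3600 = 15.8406111
  S → negative
  Longitude: 64° + 56/60 + 28/3600 = 64 + 0.933333 + 0.007778 = 64.9411111
  hemisphere W, so the sign is −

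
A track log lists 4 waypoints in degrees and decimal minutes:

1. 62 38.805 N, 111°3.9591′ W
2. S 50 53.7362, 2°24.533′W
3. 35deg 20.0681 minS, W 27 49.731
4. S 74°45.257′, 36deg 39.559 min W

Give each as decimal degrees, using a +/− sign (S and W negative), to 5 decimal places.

1. 62.64675, -111.06599
2. -50.89560, -2.40888
3. -35.33447, -27.82885
4. -74.75428, -36.65932

Point 1:
  Lat: 38.805′ = 0.646750°; total 62.646750
  N → positive
  Longitude: 111 + 3.9591/60 = 111.065985
  W ⇒ negate
Point 2:
  Latitude: 53.7362′ = 0.895603°; total 50.895603
  S → negative
  λ: 24.533′ = 0.408883°; total 2.408883
  W → negative
Point 3:
  φ: 20.0681′ = 0.334468°; total 35.334468
  hemisphere S, so the sign is −
  Longitude: 27 + 49.731/60 = 27.828850
  W ⇒ negate
Point 4:
  Latitude: 74 + 45.257/60 = 74.754283
  S ⇒ negate
  Longitude: 39.559′ = 0.659317°; total 36.659317
  W ⇒ negate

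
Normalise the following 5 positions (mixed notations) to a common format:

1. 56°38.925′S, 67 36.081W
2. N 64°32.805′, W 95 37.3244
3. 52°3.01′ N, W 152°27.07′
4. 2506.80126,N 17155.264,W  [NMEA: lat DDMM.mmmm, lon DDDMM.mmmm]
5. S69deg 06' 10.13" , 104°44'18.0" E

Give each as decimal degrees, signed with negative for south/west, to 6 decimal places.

1. -56.648750, -67.601350
2. 64.546750, -95.622073
3. 52.050167, -152.451167
4. 25.113354, -171.921067
5. -69.102814, 104.738333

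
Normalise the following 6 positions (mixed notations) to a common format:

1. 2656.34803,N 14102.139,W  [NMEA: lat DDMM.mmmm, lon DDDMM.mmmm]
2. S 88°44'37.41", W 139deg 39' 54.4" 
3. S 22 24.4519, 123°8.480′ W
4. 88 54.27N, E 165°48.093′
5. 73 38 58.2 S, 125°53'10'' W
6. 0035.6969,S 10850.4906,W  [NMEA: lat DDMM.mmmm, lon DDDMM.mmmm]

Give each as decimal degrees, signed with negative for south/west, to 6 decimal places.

Point 1:
  φ: split at 2 digits → 26° and 56.34803′; 26 + 56.34803/60 = 26.9391338
  N → positive
  Longitude: degrees = first 3 digits = 141, minutes = 2.139; 141 + 2.139/60 = 141.0356500
  W → negative
Point 2:
  Lat: 44′ + 37.41″ = 44.62350′; 88 + 44.62350/60 = 88.7437250
  S ⇒ negate
  Longitude: 139 + 39/60 + 54.4/3600 = 139.6651111
  W ⇒ negate
Point 3:
  φ: 22 + 24.4519/60 = 22.4075317
  hemisphere S, so the sign is −
  λ: 123 + 8.48/60 = 123.1413333
  W → negative
Point 4:
  Lat: 54.27′ = 0.904500°; total 88.9045000
  N ⇒ keep positive
  λ: 48.093′ = 0.801550°; total 165.8015500
  E → positive
Point 5:
  Lat: 73 + 38/60 + 58.2/3600 = 73.6495000
  S ⇒ negate
  Lon: 125° + 53/60 + 10/3600 = 125 + 0.883333 + 0.002778 = 125.8861111
  hemisphere W, so the sign is −
Point 6:
  Lat: degrees = first 2 digits = 0, minutes = 35.6969; 0 + 35.6969/60 = 0.5949483
  hemisphere S, so the sign is −
  λ: split at 3 digits → 108° and 50.4906′; 108 + 50.4906/60 = 108.8415100
  hemisphere W, so the sign is −

1. 26.939134, -141.035650
2. -88.743725, -139.665111
3. -22.407532, -123.141333
4. 88.904500, 165.801550
5. -73.649500, -125.886111
6. -0.594948, -108.841510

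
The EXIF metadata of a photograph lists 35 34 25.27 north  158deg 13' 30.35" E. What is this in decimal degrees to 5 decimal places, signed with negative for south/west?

Latitude: 34′ + 25.27″ = 34.42117′; 35 + 34.42117/60 = 35.573686
N → positive
λ: 158° + 13/60 + 30.35/3600 = 158 + 0.216667 + 0.008431 = 158.225097
E ⇒ keep positive

35.57369, 158.22510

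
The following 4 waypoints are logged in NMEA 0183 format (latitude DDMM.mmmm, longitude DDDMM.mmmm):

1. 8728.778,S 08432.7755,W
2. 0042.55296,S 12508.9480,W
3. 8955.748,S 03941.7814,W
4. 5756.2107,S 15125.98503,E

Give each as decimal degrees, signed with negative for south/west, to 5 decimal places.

Point 1:
  Lat: split at 2 digits → 87° and 28.778′; 87 + 28.778/60 = 87.479633
  hemisphere S, so the sign is −
  Lon: degrees = first 3 digits = 84, minutes = 32.7755; 84 + 32.7755/60 = 84.546258
  hemisphere W, so the sign is −
Point 2:
  Latitude: split at 2 digits → 00° and 42.55296′; 0 + 42.55296/60 = 0.709216
  hemisphere S, so the sign is −
  λ: split at 3 digits → 125° and 8.948′; 125 + 8.948/60 = 125.149133
  hemisphere W, so the sign is −
Point 3:
  Latitude: degrees = first 2 digits = 89, minutes = 55.748; 89 + 55.748/60 = 89.929133
  hemisphere S, so the sign is −
  Lon: degrees = first 3 digits = 39, minutes = 41.7814; 39 + 41.7814/60 = 39.696357
  W ⇒ negate
Point 4:
  Latitude: split at 2 digits → 57° and 56.2107′; 57 + 56.2107/60 = 57.936845
  S ⇒ negate
  λ: split at 3 digits → 151° and 25.98503′; 151 + 25.98503/60 = 151.433084
  E → positive

1. -87.47963, -84.54626
2. -0.70922, -125.14913
3. -89.92913, -39.69636
4. -57.93685, 151.43308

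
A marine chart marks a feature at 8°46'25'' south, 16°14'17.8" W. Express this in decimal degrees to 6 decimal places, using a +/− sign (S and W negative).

φ: 8° + 46/60 + 25/3600 = 8 + 0.766667 + 0.006944 = 8.7736111
hemisphere S, so the sign is −
Longitude: 16 + 14/60 + 17.8/3600 = 16.2382778
W ⇒ negate

-8.773611, -16.238278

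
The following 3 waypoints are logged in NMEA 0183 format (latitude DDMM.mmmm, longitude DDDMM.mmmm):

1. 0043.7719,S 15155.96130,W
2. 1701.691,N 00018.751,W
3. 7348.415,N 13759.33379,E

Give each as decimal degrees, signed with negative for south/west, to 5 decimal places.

1. -0.72953, -151.93269
2. 17.02818, -0.31252
3. 73.80692, 137.98890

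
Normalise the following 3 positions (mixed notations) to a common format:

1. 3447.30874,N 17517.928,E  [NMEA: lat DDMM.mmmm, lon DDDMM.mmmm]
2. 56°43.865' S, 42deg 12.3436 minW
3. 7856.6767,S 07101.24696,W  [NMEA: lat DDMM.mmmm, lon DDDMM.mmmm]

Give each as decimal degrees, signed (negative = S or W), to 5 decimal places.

1. 34.78848, 175.29880
2. -56.73108, -42.20573
3. -78.94461, -71.02078

Point 1:
  Latitude: degrees = first 2 digits = 34, minutes = 47.30874; 34 + 47.30874/60 = 34.788479
  N ⇒ keep positive
  Longitude: split at 3 digits → 175° and 17.928′; 175 + 17.928/60 = 175.298800
  E → positive
Point 2:
  Latitude: 56 + 43.865/60 = 56.731083
  hemisphere S, so the sign is −
  λ: 42 + 12.3436/60 = 42.205727
  W → negative
Point 3:
  Latitude: degrees = first 2 digits = 78, minutes = 56.6767; 78 + 56.6767/60 = 78.944612
  S ⇒ negate
  λ: split at 3 digits → 071° and 1.24696′; 71 + 1.24696/60 = 71.020783
  hemisphere W, so the sign is −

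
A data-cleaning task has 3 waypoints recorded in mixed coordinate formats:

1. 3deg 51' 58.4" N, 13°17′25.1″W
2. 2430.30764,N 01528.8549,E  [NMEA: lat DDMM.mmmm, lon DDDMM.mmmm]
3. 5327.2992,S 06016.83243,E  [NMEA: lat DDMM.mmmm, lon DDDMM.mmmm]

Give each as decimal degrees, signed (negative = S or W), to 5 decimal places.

1. 3.86622, -13.29031
2. 24.50513, 15.48092
3. -53.45499, 60.28054

Point 1:
  Latitude: 51′ + 58.4″ = 51.97333′; 3 + 51.97333/60 = 3.866222
  N ⇒ keep positive
  Longitude: 13° + 17/60 + 25.1/3600 = 13 + 0.283333 + 0.006972 = 13.290306
  W ⇒ negate
Point 2:
  Latitude: split at 2 digits → 24° and 30.30764′; 24 + 30.30764/60 = 24.505127
  N → positive
  λ: split at 3 digits → 015° and 28.8549′; 15 + 28.8549/60 = 15.480915
  E → positive
Point 3:
  Latitude: split at 2 digits → 53° and 27.2992′; 53 + 27.2992/60 = 53.454987
  hemisphere S, so the sign is −
  λ: degrees = first 3 digits = 60, minutes = 16.83243; 60 + 16.83243/60 = 60.280541
  E → positive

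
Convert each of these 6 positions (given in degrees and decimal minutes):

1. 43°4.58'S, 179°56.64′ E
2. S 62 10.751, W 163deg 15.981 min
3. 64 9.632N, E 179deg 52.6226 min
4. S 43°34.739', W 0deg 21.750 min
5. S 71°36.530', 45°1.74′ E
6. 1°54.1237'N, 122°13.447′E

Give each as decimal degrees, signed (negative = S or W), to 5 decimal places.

Point 1:
  φ: 4.58′ = 0.076333°; total 43.076333
  S → negative
  λ: 56.64′ = 0.944000°; total 179.944000
  E → positive
Point 2:
  Latitude: 10.751′ = 0.179183°; total 62.179183
  S → negative
  Lon: 163 + 15.981/60 = 163.266350
  W → negative
Point 3:
  φ: 64 + 9.632/60 = 64.160533
  N → positive
  λ: 179 + 52.6226/60 = 179.877043
  E → positive
Point 4:
  φ: 43 + 34.739/60 = 43.578983
  S → negative
  Lon: 21.75′ = 0.362500°; total 0.362500
  W → negative
Point 5:
  Latitude: 71 + 36.53/60 = 71.608833
  S → negative
  λ: 45 + 1.74/60 = 45.029000
  E ⇒ keep positive
Point 6:
  Latitude: 1 + 54.1237/60 = 1.902062
  N ⇒ keep positive
  Lon: 13.447′ = 0.224117°; total 122.224117
  E ⇒ keep positive

1. -43.07633, 179.94400
2. -62.17918, -163.26635
3. 64.16053, 179.87704
4. -43.57898, -0.36250
5. -71.60883, 45.02900
6. 1.90206, 122.22412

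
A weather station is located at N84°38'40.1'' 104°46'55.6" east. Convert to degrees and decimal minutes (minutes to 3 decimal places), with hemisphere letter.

84° 38.668′ N, 104° 46.927′ E

Lat: seconds/60 = 0.66833; minutes = 38 + 0.66833 = 38.66833
Longitude: seconds/60 = 0.92667; minutes = 46 + 0.92667 = 46.92667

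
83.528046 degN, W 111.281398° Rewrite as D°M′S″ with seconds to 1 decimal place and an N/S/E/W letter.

φ: 0.528046 × 60 = 31.68276′ → 31′, remainder × 60 = 40.966″
λ: whole degrees 111; 16.88388′ → 16′ and 53.033″

83°31′41.0″ N, 111°16′53.0″ W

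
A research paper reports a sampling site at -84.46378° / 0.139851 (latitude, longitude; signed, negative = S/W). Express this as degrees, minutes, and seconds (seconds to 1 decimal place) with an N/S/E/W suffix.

Latitude is negative → S; |value| = 84.463780
φ: 0.463780° → 27.82680′; 0.82680 × 60 = 49.608″
λ: 0.139851° → 8.39106′; 0.39106 × 60 = 23.464″

84°27′49.6″ S, 0°08′23.5″ E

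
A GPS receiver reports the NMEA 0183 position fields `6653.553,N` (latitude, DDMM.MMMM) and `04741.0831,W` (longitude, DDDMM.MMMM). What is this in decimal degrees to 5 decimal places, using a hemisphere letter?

Latitude: degrees = first 2 digits = 66, minutes = 53.553; 66 + 53.553/60 = 66.892550
λ: degrees = first 3 digits = 47, minutes = 41.0831; 47 + 41.0831/60 = 47.684718

66.89255° N, 47.68472° W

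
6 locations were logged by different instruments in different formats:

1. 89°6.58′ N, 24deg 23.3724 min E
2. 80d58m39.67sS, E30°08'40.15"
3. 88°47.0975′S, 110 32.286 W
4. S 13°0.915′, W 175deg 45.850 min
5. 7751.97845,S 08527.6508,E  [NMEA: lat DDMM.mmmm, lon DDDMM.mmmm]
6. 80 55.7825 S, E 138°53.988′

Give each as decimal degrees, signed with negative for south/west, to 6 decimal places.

1. 89.109667, 24.389540
2. -80.977686, 30.144486
3. -88.784958, -110.538100
4. -13.015250, -175.764167
5. -77.866308, 85.460847
6. -80.929708, 138.899800

Point 1:
  Lat: 89 + 6.58/60 = 89.1096667
  N → positive
  λ: 24 + 23.3724/60 = 24.3895400
  E ⇒ keep positive
Point 2:
  Lat: 58′ + 39.67″ = 58.66117′; 80 + 58.66117/60 = 80.9776861
  S ⇒ negate
  Lon: 8′ + 40.15″ = 8.66917′; 30 + 8.66917/60 = 30.1444861
  E ⇒ keep positive
Point 3:
  Latitude: 88 + 47.0975/60 = 88.7849583
  hemisphere S, so the sign is −
  λ: 110 + 32.286/60 = 110.5381000
  W ⇒ negate
Point 4:
  Latitude: 13 + 0.915/60 = 13.0152500
  S ⇒ negate
  Lon: 45.85′ = 0.764167°; total 175.7641667
  W ⇒ negate
Point 5:
  φ: degrees = first 2 digits = 77, minutes = 51.97845; 77 + 51.97845/60 = 77.8663075
  hemisphere S, so the sign is −
  λ: split at 3 digits → 085° and 27.6508′; 85 + 27.6508/60 = 85.4608467
  E → positive
Point 6:
  Latitude: 80 + 55.7825/60 = 80.9297083
  S ⇒ negate
  Lon: 53.988′ = 0.899800°; total 138.8998000
  E ⇒ keep positive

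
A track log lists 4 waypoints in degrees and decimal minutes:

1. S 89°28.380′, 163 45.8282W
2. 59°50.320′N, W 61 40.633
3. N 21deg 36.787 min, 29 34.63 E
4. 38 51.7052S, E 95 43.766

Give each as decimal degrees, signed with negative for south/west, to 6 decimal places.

Point 1:
  Lat: 28.38′ = 0.473000°; total 89.4730000
  S → negative
  Longitude: 45.8282′ = 0.763803°; total 163.7638033
  W → negative
Point 2:
  Lat: 59 + 50.32/60 = 59.8386667
  N → positive
  λ: 61 + 40.633/60 = 61.6772167
  W → negative
Point 3:
  Latitude: 36.787′ = 0.613117°; total 21.6131167
  N → positive
  λ: 34.63′ = 0.577167°; total 29.5771667
  E → positive
Point 4:
  φ: 51.7052′ = 0.861753°; total 38.8617533
  hemisphere S, so the sign is −
  λ: 43.766′ = 0.729433°; total 95.7294333
  E ⇒ keep positive

1. -89.473000, -163.763803
2. 59.838667, -61.677217
3. 21.613117, 29.577167
4. -38.861753, 95.729433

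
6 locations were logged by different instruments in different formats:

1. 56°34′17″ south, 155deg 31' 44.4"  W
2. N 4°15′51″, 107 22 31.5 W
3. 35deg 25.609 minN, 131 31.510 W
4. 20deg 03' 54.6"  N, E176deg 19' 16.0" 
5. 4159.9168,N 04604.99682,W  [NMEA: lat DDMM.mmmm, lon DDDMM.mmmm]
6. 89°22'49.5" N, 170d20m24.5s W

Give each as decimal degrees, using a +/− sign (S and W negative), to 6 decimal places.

1. -56.571389, -155.529000
2. 4.264167, -107.375417
3. 35.426817, -131.525167
4. 20.065167, 176.321111
5. 41.998613, -46.083280
6. 89.380417, -170.340139

Point 1:
  φ: 34′ + 17″ = 34.28333′; 56 + 34.28333/60 = 56.5713889
  hemisphere S, so the sign is −
  Longitude: 155° + 31/60 + 44.4/3600 = 155 + 0.516667 + 0.012333 = 155.5290000
  W → negative
Point 2:
  Lat: 15′ + 51″ = 15.85000′; 4 + 15.85000/60 = 4.2641667
  N ⇒ keep positive
  Lon: 107 + 22/60 + 31.5/3600 = 107.3754167
  W ⇒ negate
Point 3:
  Latitude: 25.609′ = 0.426817°; total 35.4268167
  N → positive
  λ: 131 + 31.51/60 = 131.5251667
  hemisphere W, so the sign is −
Point 4:
  Latitude: 20° + 3/60 + 54.6/3600 = 20 + 0.050000 + 0.015167 = 20.0651667
  N ⇒ keep positive
  λ: 176 + 19/60 + 16/3600 = 176.3211111
  E ⇒ keep positive
Point 5:
  Lat: split at 2 digits → 41° and 59.9168′; 41 + 59.9168/60 = 41.9986133
  N ⇒ keep positive
  Longitude: degrees = first 3 digits = 46, minutes = 4.99682; 46 + 4.99682/60 = 46.0832803
  W → negative
Point 6:
  φ: 89 + 22/60 + 49.5/3600 = 89.3804167
  N → positive
  Longitude: 170° + 20/60 + 24.5/3600 = 170 + 0.333333 + 0.006806 = 170.3401389
  W → negative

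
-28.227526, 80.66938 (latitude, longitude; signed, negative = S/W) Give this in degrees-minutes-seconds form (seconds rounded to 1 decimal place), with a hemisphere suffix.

28°13′39.1″ S, 80°40′9.8″ E

Latitude is negative → S; |value| = 28.227526
Latitude: whole degrees 28; 13.65156′ → 13′ and 39.094″
Lon: 0.669380 × 60 = 40.16280′ → 40′, remainder × 60 = 9.768″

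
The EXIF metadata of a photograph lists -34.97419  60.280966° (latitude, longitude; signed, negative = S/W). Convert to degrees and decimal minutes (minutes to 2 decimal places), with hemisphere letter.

34° 58.45′ S, 60° 16.86′ E

Latitude is negative → S; |value| = 34.974190
φ: fractional part 0.974190 → 58.4514 minutes
Lon: 60° + 0.280966 × 60 = 60° 16.8580′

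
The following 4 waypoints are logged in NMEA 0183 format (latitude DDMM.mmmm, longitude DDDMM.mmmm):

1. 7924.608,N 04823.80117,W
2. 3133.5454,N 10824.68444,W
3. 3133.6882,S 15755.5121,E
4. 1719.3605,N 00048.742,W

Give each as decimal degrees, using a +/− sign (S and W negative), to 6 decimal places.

Point 1:
  Latitude: degrees = first 2 digits = 79, minutes = 24.608; 79 + 24.608/60 = 79.4101333
  N ⇒ keep positive
  Lon: degrees = first 3 digits = 48, minutes = 23.80117; 48 + 23.80117/60 = 48.3966862
  W ⇒ negate
Point 2:
  Latitude: degrees = first 2 digits = 31, minutes = 33.5454; 31 + 33.5454/60 = 31.5590900
  N → positive
  λ: split at 3 digits → 108° and 24.68444′; 108 + 24.68444/60 = 108.4114073
  W → negative
Point 3:
  φ: split at 2 digits → 31° and 33.6882′; 31 + 33.6882/60 = 31.5614700
  hemisphere S, so the sign is −
  Longitude: degrees = first 3 digits = 157, minutes = 55.5121; 157 + 55.5121/60 = 157.9252017
  E → positive
Point 4:
  Lat: degrees = first 2 digits = 17, minutes = 19.3605; 17 + 19.3605/60 = 17.3226750
  N ⇒ keep positive
  Longitude: degrees = first 3 digits = 0, minutes = 48.742; 0 + 48.742/60 = 0.8123667
  W ⇒ negate

1. 79.410133, -48.396686
2. 31.559090, -108.411407
3. -31.561470, 157.925202
4. 17.322675, -0.812367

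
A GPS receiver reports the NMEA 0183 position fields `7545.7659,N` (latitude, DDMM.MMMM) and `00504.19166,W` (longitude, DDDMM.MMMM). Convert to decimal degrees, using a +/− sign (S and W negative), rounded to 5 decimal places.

75.76277, -5.06986

φ: split at 2 digits → 75° and 45.7659′; 75 + 45.7659/60 = 75.762765
N → positive
Longitude: split at 3 digits → 005° and 4.19166′; 5 + 4.19166/60 = 5.069861
hemisphere W, so the sign is −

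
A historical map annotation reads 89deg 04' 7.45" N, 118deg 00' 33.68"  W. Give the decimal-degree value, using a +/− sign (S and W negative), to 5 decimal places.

Latitude: 89 + 4/60 + 7.45/3600 = 89.068736
N ⇒ keep positive
Longitude: 118 + 0/60 + 33.68/3600 = 118.009356
W → negative

89.06874, -118.00936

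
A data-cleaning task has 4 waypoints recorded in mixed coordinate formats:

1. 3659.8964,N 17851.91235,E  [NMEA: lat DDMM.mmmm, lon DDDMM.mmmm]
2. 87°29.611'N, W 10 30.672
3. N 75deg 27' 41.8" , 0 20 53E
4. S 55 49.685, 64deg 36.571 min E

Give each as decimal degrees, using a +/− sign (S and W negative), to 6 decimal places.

Point 1:
  Latitude: degrees = first 2 digits = 36, minutes = 59.8964; 36 + 59.8964/60 = 36.9982733
  N ⇒ keep positive
  Lon: split at 3 digits → 178° and 51.91235′; 178 + 51.91235/60 = 178.8652058
  E → positive
Point 2:
  Latitude: 87 + 29.611/60 = 87.4935167
  N → positive
  Longitude: 10 + 30.672/60 = 10.5112000
  hemisphere W, so the sign is −
Point 3:
  φ: 75 + 27/60 + 41.8/3600 = 75.4616111
  N ⇒ keep positive
  Lon: 0 + 20/60 + 53/3600 = 0.3480556
  E ⇒ keep positive
Point 4:
  φ: 49.685′ = 0.828083°; total 55.8280833
  S → negative
  λ: 36.571′ = 0.609517°; total 64.6095167
  E ⇒ keep positive

1. 36.998273, 178.865206
2. 87.493517, -10.511200
3. 75.461611, 0.348056
4. -55.828083, 64.609517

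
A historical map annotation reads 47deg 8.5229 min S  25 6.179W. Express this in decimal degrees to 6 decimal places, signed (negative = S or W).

-47.142048, -25.102983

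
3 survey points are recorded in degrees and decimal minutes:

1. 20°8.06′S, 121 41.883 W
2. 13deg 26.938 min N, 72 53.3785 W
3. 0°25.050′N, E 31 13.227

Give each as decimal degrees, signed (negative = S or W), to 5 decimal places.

1. -20.13433, -121.69805
2. 13.44897, -72.88964
3. 0.41750, 31.22045

Point 1:
  φ: 20 + 8.06/60 = 20.134333
  S → negative
  λ: 121 + 41.883/60 = 121.698050
  W → negative
Point 2:
  φ: 13 + 26.938/60 = 13.448967
  N → positive
  λ: 72 + 53.3785/60 = 72.889642
  W ⇒ negate
Point 3:
  Latitude: 0 + 25.05/60 = 0.417500
  N → positive
  Lon: 31 + 13.227/60 = 31.220450
  E → positive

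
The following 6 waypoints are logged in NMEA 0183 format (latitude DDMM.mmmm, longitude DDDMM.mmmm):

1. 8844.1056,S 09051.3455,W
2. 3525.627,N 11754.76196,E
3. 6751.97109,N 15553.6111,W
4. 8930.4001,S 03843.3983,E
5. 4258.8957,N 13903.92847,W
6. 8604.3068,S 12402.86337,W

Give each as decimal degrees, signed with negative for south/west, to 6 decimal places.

Point 1:
  φ: split at 2 digits → 88° and 44.1056′; 88 + 44.1056/60 = 88.7350933
  hemisphere S, so the sign is −
  λ: degrees = first 3 digits = 90, minutes = 51.3455; 90 + 51.3455/60 = 90.8557583
  hemisphere W, so the sign is −
Point 2:
  φ: split at 2 digits → 35° and 25.627′; 35 + 25.627/60 = 35.4271167
  N → positive
  Lon: split at 3 digits → 117° and 54.76196′; 117 + 54.76196/60 = 117.9126993
  E → positive
Point 3:
  Latitude: split at 2 digits → 67° and 51.97109′; 67 + 51.97109/60 = 67.8661848
  N → positive
  λ: split at 3 digits → 155° and 53.6111′; 155 + 53.6111/60 = 155.8935183
  W → negative
Point 4:
  φ: degrees = first 2 digits = 89, minutes = 30.4001; 89 + 30.4001/60 = 89.5066683
  hemisphere S, so the sign is −
  λ: degrees = first 3 digits = 38, minutes = 43.3983; 38 + 43.3983/60 = 38.7233050
  E → positive
Point 5:
  φ: split at 2 digits → 42° and 58.8957′; 42 + 58.8957/60 = 42.9815950
  N → positive
  Lon: split at 3 digits → 139° and 3.92847′; 139 + 3.92847/60 = 139.0654745
  W ⇒ negate
Point 6:
  Latitude: degrees = first 2 digits = 86, minutes = 4.3068; 86 + 4.3068/60 = 86.0717800
  S ⇒ negate
  Lon: split at 3 digits → 124° and 2.86337′; 124 + 2.86337/60 = 124.0477228
  hemisphere W, so the sign is −

1. -88.735093, -90.855758
2. 35.427117, 117.912699
3. 67.866185, -155.893518
4. -89.506668, 38.723305
5. 42.981595, -139.065475
6. -86.071780, -124.047723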